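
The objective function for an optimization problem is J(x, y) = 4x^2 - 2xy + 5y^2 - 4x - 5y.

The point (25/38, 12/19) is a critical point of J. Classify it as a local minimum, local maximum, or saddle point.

The Hessian of J is constant: H = [[8, -2], [-2, 10]].
det(H) = 8·10 − (-2)² = 76.
det(H) > 0 and tr(H) = 18 > 0, so H is positive definite and the point is a local minimum.

local minimum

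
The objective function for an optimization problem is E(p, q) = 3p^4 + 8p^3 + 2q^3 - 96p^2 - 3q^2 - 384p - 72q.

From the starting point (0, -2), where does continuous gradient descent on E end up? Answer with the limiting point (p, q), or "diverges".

(4, 4)

E is separable, so gradient descent decouples: p follows -∂E/∂p, q follows -∂E/∂q.
∂E/∂p = 12(p - 4)(p + 2)(p + 4); at p=0 this is -384, so p increases.
∂E/∂q = 6(q - 4)(q + 3); at q=-2 this is -36, so q increases.
p converges to its nearest critical value 4 (a local min of the p-part); q converges to 4. The iterate converges to (4, 4).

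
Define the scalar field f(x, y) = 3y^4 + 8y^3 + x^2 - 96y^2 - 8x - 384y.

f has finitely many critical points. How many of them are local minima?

2

f separates as a function of x plus a function of y, so ∇f=0 decouples.
∂f/∂x = 2(x - 4) = 0 at x ∈ {4}; ∂f/∂y = 12(y - 4)(y + 2)(y + 4) = 0 at y ∈ {-4, -2, 4}.
The Hessian is diagonal: diag(f_xx, f_yy). Second derivatives: f_xx(4)=2; f_yy(-4)=192, f_yy(-2)=-144, f_yy(4)=576.
Local minima occur where both diagonal entries positive: (4, -4), (4, 4). Count: 2.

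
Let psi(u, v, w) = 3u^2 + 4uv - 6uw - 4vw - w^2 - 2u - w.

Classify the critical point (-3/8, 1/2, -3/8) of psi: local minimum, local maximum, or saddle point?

saddle point

The Hessian is constant: H = [[6, 4, -6], [4, 0, -4], [-6, -4, -2]].
Leading principal minors: Δ₁ = 6, Δ₂ = -16, Δ₃ = 128.
The minors fit neither the all-positive nor the alternating-sign pattern, so H is indefinite: a saddle point.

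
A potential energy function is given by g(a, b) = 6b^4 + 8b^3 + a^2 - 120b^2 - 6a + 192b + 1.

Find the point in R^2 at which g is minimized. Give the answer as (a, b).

(3, -4)

g(a,b) separates as P(a) + Q(b) + 1, so its minimum is min P + min Q + 1.
P'(a) = 2a - 6 vanishes at a ∈ {3}; Q'(b) = 24(b - 2)(b - 1)(b + 4) vanishes at b ∈ {-4, 1, 2}.
Local minima of P (where P''>0): P(3)=-9. Local minima of Q: Q(-4)=-1664, Q(2)=64.
So the global minimum of g is P(3) + Q(-4) + 1 = -9 − 1664 + 1 = -1672, attained at (3, -4).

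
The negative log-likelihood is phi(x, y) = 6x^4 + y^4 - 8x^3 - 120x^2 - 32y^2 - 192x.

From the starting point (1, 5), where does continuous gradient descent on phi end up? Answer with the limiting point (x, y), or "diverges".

(4, 4)

phi is separable, so gradient descent decouples: x follows -∂phi/∂x, y follows -∂phi/∂y.
∂phi/∂x = 24(x - 4)(x + 1)(x + 2); at x=1 this is -432, so x increases.
∂phi/∂y = 4y(y - 4)(y + 4); at y=5 this is 180, so y decreases.
x converges to its nearest critical value 4 (a local min of the x-part); y converges to 4. The iterate converges to (4, 4).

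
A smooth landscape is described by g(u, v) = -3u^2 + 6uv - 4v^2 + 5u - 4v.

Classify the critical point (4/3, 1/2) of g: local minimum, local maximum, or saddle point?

local maximum

The Hessian of g is constant: H = [[-6, 6], [6, -8]].
det(H) = (-6)·(-8) − 6² = 12.
det(H) > 0 and tr(H) = -14 < 0, so H is negative definite and the point is a local maximum.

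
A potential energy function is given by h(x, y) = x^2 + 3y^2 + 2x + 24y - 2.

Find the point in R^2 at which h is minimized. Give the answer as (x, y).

h(x,y) separates as P(x) + Q(y) − 2, so its minimum is min P + min Q − 2.
P'(x) = 2x + 2 vanishes at x ∈ {-1}; Q'(y) = 6y + 24 vanishes at y ∈ {-4}.
Local minima of P (where P''>0): P(-1)=-1. Local minima of Q: Q(-4)=-48.
So the global minimum of h is P(-1) + Q(-4) − 2 = -1 − 48 − 2 = -51, attained at (-1, -4).

(-1, -4)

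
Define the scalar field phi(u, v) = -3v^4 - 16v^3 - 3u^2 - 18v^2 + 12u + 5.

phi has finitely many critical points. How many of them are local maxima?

phi separates as a function of u plus a function of v, so ∇phi=0 decouples.
∂phi/∂u = -6(u - 2) = 0 at u ∈ {2}; ∂phi/∂v = -12v(v + 1)(v + 3) = 0 at v ∈ {-3, -1, 0}.
The Hessian is diagonal: diag(phi_uu, phi_vv). Second derivatives: phi_uu(2)=-6; phi_vv(-3)=-72, phi_vv(-1)=24, phi_vv(0)=-36.
Local maxima occur where both diagonal entries negative: (2, -3), (2, 0). Count: 2.

2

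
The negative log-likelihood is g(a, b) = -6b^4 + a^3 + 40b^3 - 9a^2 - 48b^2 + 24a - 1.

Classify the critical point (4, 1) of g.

The mixed partial ∂²g/∂a∂b is 0, so the Hessian at any point is diag(g_aa, g_bb) = diag(6(a - 3), 24(-3b^2 + 10b - 4)).
At (4, 1): H = diag(6, 72).
Both eigenvalues are positive, so H is positive definite: a local minimum.

local minimum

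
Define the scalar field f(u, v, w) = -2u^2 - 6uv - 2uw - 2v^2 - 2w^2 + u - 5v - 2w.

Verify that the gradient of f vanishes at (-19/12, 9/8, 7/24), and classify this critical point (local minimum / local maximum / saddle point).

saddle point

∇f = (-4u - 6v - 2w + 1, -6u - 4v - 5, -2u - 4w - 2); substituting (-19/12, 9/8, 7/24) gives ∇f = (0, 0, 0), so (-19/12, 9/8, 7/24) is indeed a critical point.
The Hessian is constant: H = [[-4, -6, -2], [-6, -4, 0], [-2, 0, -4]].
Leading principal minors: Δ₁ = -4, Δ₂ = -20, Δ₃ = 96.
The minors fit neither the all-positive nor the alternating-sign pattern, so H is indefinite: a saddle point.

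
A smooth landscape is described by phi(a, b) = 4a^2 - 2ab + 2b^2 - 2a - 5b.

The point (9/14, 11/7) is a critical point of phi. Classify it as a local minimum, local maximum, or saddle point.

local minimum

The Hessian of phi is constant: H = [[8, -2], [-2, 4]].
det(H) = 8·4 − (-2)² = 28.
det(H) > 0 and tr(H) = 12 > 0, so H is positive definite and the point is a local minimum.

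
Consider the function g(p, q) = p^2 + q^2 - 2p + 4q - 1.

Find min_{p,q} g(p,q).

g(p,q) separates as A(p) + B(q) − 1, so its minimum is min A + min B − 1.
A'(p) = 2p - 2 vanishes at p ∈ {1}; B'(q) = 2q + 4 vanishes at q ∈ {-2}.
Local minima of A (where A''>0): A(1)=-1. Local minima of B: B(-2)=-4.
So the global minimum of g is A(1) + B(-2) − 1 = -1 − 4 − 1 = -6, attained at (1, -2).

-6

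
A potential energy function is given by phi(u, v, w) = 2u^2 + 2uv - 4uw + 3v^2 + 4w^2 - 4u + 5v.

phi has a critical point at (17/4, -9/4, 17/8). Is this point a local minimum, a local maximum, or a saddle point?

local minimum

The Hessian is constant: H = [[4, 2, -4], [2, 6, 0], [-4, 0, 8]].
Leading principal minors: Δ₁ = 4, Δ₂ = 20, Δ₃ = 64.
All leading minors are positive, so H is positive definite: a local minimum.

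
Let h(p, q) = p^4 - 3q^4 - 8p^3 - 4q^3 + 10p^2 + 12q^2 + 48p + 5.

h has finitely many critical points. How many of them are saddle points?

5

h separates as a function of p plus a function of q, so ∇h=0 decouples.
∂h/∂p = 4(p - 4)(p - 3)(p + 1) = 0 at p ∈ {-1, 3, 4}; ∂h/∂q = -12q(q - 1)(q + 2) = 0 at q ∈ {-2, 0, 1}.
The Hessian is diagonal: diag(h_pp, h_qq). Second derivatives: h_pp(-1)=80, h_pp(3)=-16, h_pp(4)=20; h_qq(-2)=-72, h_qq(0)=24, h_qq(1)=-36.
Saddle points occur where the two diagonal entries have opposite signs: (-1, -2), (-1, 1), (3, 0), (4, -2), (4, 1). Count: 5.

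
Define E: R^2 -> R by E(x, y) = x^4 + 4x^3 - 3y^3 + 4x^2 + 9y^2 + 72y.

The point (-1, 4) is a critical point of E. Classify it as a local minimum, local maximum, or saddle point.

local maximum

The mixed partial ∂²E/∂x∂y is 0, so the Hessian at any point is diag(E_xx, E_yy) = diag(4(3x^2 + 6x + 2), 18(-y + 1)).
At (-1, 4): H = diag(-4, -54).
Both eigenvalues are negative, so H is negative definite: a local maximum.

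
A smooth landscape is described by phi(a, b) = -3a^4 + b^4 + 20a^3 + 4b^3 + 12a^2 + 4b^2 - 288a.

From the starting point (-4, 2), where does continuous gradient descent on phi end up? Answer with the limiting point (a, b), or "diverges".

phi is separable, so gradient descent decouples: a follows -∂phi/∂a, b follows -∂phi/∂b.
∂phi/∂a = -12(a - 4)(a - 3)(a + 2); at a=-4 this is 1344, so a decreases.
∂phi/∂b = 4b(b + 1)(b + 2); at b=2 this is 96, so b decreases.
The a-coordinate has no critical point in that direction and runs off to infinity.

diverges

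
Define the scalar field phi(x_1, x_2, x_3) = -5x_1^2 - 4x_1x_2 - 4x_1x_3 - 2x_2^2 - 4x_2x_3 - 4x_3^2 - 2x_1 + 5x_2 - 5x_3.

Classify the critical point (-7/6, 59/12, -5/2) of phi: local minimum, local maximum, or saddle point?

The Hessian is constant: H = [[-10, -4, -4], [-4, -4, -4], [-4, -4, -8]].
Leading principal minors: Δ₁ = -10, Δ₂ = 24, Δ₃ = -96.
The minors alternate sign starting negative (−, +, −), so H is negative definite: a local maximum.

local maximum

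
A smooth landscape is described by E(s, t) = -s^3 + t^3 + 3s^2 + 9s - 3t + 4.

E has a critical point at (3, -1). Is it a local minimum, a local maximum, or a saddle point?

local maximum

The mixed partial ∂²E/∂s∂t is 0, so the Hessian at any point is diag(E_ss, E_tt) = diag(6(-s + 1), 6t).
At (3, -1): H = diag(-12, -6).
Both eigenvalues are negative, so H is negative definite: a local maximum.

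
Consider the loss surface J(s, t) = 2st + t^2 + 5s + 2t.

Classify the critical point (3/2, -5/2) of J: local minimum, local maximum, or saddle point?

saddle point

The Hessian of J is constant: H = [[0, 2], [2, 2]].
det(H) = 0·2 − 2² = -4.
Since det(H) < 0, H is indefinite and the critical point is a saddle point.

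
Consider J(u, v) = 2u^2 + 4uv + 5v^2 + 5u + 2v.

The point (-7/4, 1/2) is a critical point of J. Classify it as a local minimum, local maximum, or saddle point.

The Hessian of J is constant: H = [[4, 4], [4, 10]].
det(H) = 4·10 − 4² = 24.
det(H) > 0 and tr(H) = 14 > 0, so H is positive definite and the point is a local minimum.

local minimum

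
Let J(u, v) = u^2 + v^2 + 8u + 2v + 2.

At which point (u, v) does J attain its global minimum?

J(u,v) separates as P(u) + Q(v) + 2, so its minimum is min P + min Q + 2.
P'(u) = 2u + 8 vanishes at u ∈ {-4}; Q'(v) = 2v + 2 vanishes at v ∈ {-1}.
Local minima of P (where P''>0): P(-4)=-16. Local minima of Q: Q(-1)=-1.
So the global minimum of J is P(-4) + Q(-1) + 2 = -16 − 1 + 2 = -15, attained at (-4, -1).

(-4, -1)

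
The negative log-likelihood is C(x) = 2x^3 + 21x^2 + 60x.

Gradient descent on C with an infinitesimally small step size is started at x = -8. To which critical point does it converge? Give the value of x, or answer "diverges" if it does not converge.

C'(x) = 6(x + 2)(x + 5), so C'(-8) = 108.
Gradient descent moves in the -C' direction, i.e. x is decreasing.
There is no critical point below x=-8, and C' keeps the same sign, so the iterate runs off to −∞.

diverges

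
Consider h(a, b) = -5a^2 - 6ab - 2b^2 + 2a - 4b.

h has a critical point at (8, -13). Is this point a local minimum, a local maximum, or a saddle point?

The Hessian of h is constant: H = [[-10, -6], [-6, -4]].
det(H) = (-10)·(-4) − (-6)² = 4.
det(H) > 0 and tr(H) = -14 < 0, so H is negative definite and the point is a local maximum.

local maximum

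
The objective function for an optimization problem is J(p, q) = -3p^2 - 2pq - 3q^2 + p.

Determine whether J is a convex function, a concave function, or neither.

J is quadratic, so its Hessian is the constant matrix H = [[-6, -2], [-2, -6]].
det(H) = 32, tr(H) = -12.
det(H) > 0 and tr(H) < 0, so H is negative definite everywhere: concave.

concave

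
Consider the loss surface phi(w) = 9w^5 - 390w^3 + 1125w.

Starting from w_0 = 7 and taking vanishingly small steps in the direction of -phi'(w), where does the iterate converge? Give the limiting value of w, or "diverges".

5

phi'(w) = 45(w - 5)(w - 1)(w + 1)(w + 5), so phi'(7) = 51840.
Gradient descent moves in the -phi' direction, i.e. w is decreasing.
The nearest critical point in that direction is w = 5, where phi'' = 10800 > 0 (a local minimum). The iterate converges there.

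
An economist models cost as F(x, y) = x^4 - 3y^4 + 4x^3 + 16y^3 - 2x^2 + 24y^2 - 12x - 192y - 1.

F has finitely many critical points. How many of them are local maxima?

F separates as a function of x plus a function of y, so ∇F=0 decouples.
∂F/∂x = 4(x - 1)(x + 1)(x + 3) = 0 at x ∈ {-3, -1, 1}; ∂F/∂y = -12(y - 4)(y - 2)(y + 2) = 0 at y ∈ {-2, 2, 4}.
The Hessian is diagonal: diag(F_xx, F_yy). Second derivatives: F_xx(-3)=32, F_xx(-1)=-16, F_xx(1)=32; F_yy(-2)=-288, F_yy(2)=96, F_yy(4)=-144.
Local maxima occur where both diagonal entries negative: (-1, -2), (-1, 4). Count: 2.

2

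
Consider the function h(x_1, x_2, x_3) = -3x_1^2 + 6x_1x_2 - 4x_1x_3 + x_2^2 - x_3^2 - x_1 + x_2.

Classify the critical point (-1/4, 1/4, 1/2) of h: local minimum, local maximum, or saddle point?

saddle point

The Hessian is constant: H = [[-6, 6, -4], [6, 2, 0], [-4, 0, -2]].
Leading principal minors: Δ₁ = -6, Δ₂ = -48, Δ₃ = 64.
The minors fit neither the all-positive nor the alternating-sign pattern, so H is indefinite: a saddle point.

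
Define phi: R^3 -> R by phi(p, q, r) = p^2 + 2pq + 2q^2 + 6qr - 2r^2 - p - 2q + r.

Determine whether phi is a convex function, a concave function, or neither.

neither

phi is quadratic, so its Hessian is the constant matrix H = [[2, 2, 0], [2, 4, 6], [0, 6, -4]].
Leading principal minors: 2, 4, -88.
Neither pattern holds ⇒ H is indefinite ⇒ neither convex nor concave.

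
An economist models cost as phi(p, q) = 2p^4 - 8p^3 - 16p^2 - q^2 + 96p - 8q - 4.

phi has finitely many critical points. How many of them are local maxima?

phi separates as a function of p plus a function of q, so ∇phi=0 decouples.
∂phi/∂p = 8(p - 3)(p - 2)(p + 2) = 0 at p ∈ {-2, 2, 3}; ∂phi/∂q = -2(q + 4) = 0 at q ∈ {-4}.
The Hessian is diagonal: diag(phi_pp, phi_qq). Second derivatives: phi_pp(-2)=160, phi_pp(2)=-32, phi_pp(3)=40; phi_qq(-4)=-2.
Local maxima occur where both diagonal entries negative: (2, -4). Count: 1.

1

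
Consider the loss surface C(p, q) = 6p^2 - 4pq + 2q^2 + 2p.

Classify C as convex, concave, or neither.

convex

C is quadratic, so its Hessian is the constant matrix H = [[12, -4], [-4, 4]].
det(H) = 32, tr(H) = 16.
det(H) > 0 and tr(H) > 0, so H is positive definite everywhere: convex.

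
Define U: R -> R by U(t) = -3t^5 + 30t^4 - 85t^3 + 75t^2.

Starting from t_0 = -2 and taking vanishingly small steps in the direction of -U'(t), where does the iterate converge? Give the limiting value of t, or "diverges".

0

U'(t) = -15t(t - 5)(t - 2)(t - 1), so U'(-2) = -2520.
Gradient descent moves in the -U' direction, i.e. t is increasing.
The nearest critical point in that direction is t = 0, where U'' = 150 > 0 (a local minimum). The iterate converges there.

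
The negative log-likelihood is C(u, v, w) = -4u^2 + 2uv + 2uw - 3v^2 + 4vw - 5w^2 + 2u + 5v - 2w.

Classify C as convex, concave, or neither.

concave

C is quadratic, so its Hessian is the constant matrix H = [[-8, 2, 2], [2, -6, 4], [2, 4, -10]].
Leading principal minors: -8, 44, -256.
Signs alternate −, +, − ⇒ H ≺ 0 ⇒ concave.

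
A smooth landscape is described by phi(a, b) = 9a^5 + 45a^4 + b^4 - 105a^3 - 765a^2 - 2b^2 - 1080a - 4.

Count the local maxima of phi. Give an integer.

2

phi separates as a function of a plus a function of b, so ∇phi=0 decouples.
∂phi/∂a = 45(a - 3)(a + 1)(a + 2)(a + 4) = 0 at a ∈ {-4, -2, -1, 3}; ∂phi/∂b = 4b(b - 1)(b + 1) = 0 at b ∈ {-1, 0, 1}.
The Hessian is diagonal: diag(phi_aa, phi_bb). Second derivatives: phi_aa(-4)=-1890, phi_aa(-2)=450, phi_aa(-1)=-540, phi_aa(3)=6300; phi_bb(-1)=8, phi_bb(0)=-4, phi_bb(1)=8.
Local maxima occur where both diagonal entries negative: (-4, 0), (-1, 0). Count: 2.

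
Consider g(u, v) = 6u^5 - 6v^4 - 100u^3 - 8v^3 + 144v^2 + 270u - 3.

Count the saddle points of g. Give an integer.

6

g separates as a function of u plus a function of v, so ∇g=0 decouples.
∂g/∂u = 30(u - 3)(u - 1)(u + 1)(u + 3) = 0 at u ∈ {-3, -1, 1, 3}; ∂g/∂v = -24v(v - 3)(v + 4) = 0 at v ∈ {-4, 0, 3}.
The Hessian is diagonal: diag(g_uu, g_vv). Second derivatives: g_uu(-3)=-1440, g_uu(-1)=480, g_uu(1)=-480, g_uu(3)=1440; g_vv(-4)=-672, g_vv(0)=288, g_vv(3)=-504.
Saddle points occur where the two diagonal entries have opposite signs: (-3, 0), (-1, -4), (-1, 3), (1, 0), (3, -4), (3, 3). Count: 6.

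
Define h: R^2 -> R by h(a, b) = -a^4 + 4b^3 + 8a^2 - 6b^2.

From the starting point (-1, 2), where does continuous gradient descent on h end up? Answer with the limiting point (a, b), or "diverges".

(0, 1)

h is separable, so gradient descent decouples: a follows -∂h/∂a, b follows -∂h/∂b.
∂h/∂a = -4a(a - 2)(a + 2); at a=-1 this is -12, so a increases.
∂h/∂b = 12b(b - 1); at b=2 this is 24, so b decreases.
a converges to its nearest critical value 0 (a local min of the a-part); b converges to 1. The iterate converges to (0, 1).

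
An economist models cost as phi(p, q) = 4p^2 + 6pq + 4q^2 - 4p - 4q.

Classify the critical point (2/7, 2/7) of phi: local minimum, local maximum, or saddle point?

local minimum

The Hessian of phi is constant: H = [[8, 6], [6, 8]].
det(H) = 8·8 − 6² = 28.
det(H) > 0 and tr(H) = 16 > 0, so H is positive definite and the point is a local minimum.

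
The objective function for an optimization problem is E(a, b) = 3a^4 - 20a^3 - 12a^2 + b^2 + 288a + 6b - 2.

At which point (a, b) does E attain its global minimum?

(-2, -3)

E(a,b) separates as P(a) + Q(b) − 2, so its minimum is min P + min Q − 2.
P'(a) = 12(a - 4)(a - 3)(a + 2) vanishes at a ∈ {-2, 3, 4}; Q'(b) = 2b + 6 vanishes at b ∈ {-3}.
Local minima of P (where P''>0): P(-2)=-416, P(4)=448. Local minima of Q: Q(-3)=-9.
So the global minimum of E is P(-2) + Q(-3) − 2 = -416 − 9 − 2 = -427, attained at (-2, -3).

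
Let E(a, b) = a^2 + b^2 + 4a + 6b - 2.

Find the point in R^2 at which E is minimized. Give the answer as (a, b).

E(a,b) separates as P(a) + Q(b) − 2, so its minimum is min P + min Q − 2.
P'(a) = 2a + 4 vanishes at a ∈ {-2}; Q'(b) = 2b + 6 vanishes at b ∈ {-3}.
Local minima of P (where P''>0): P(-2)=-4. Local minima of Q: Q(-3)=-9.
So the global minimum of E is P(-2) + Q(-3) − 2 = -4 − 9 − 2 = -15, attained at (-2, -3).

(-2, -3)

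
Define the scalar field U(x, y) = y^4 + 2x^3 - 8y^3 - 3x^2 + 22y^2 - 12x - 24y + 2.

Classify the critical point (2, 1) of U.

local minimum

The mixed partial ∂²U/∂x∂y is 0, so the Hessian at any point is diag(U_xx, U_yy) = diag(6(2x - 1), 4(3y^2 - 12y + 11)).
At (2, 1): H = diag(18, 8).
Both eigenvalues are positive, so H is positive definite: a local minimum.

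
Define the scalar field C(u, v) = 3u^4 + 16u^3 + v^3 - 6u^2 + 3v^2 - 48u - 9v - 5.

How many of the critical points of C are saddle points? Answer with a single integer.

C separates as a function of u plus a function of v, so ∇C=0 decouples.
∂C/∂u = 12(u - 1)(u + 1)(u + 4) = 0 at u ∈ {-4, -1, 1}; ∂C/∂v = 3(v - 1)(v + 3) = 0 at v ∈ {-3, 1}.
The Hessian is diagonal: diag(C_uu, C_vv). Second derivatives: C_uu(-4)=180, C_uu(-1)=-72, C_uu(1)=120; C_vv(-3)=-12, C_vv(1)=12.
Saddle points occur where the two diagonal entries have opposite signs: (-4, -3), (-1, 1), (1, -3). Count: 3.

3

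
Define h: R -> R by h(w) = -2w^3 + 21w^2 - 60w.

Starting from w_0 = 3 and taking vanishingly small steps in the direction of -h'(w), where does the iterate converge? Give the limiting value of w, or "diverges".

2

h'(w) = -6(w - 5)(w - 2), so h'(3) = 12.
Gradient descent moves in the -h' direction, i.e. w is decreasing.
The nearest critical point in that direction is w = 2, where h'' = 18 > 0 (a local minimum). The iterate converges there.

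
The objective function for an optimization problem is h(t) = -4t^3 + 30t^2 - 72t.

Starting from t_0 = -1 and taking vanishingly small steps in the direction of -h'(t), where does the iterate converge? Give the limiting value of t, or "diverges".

h'(t) = -12(t - 3)(t - 2), so h'(-1) = -144.
Gradient descent moves in the -h' direction, i.e. t is increasing.
The nearest critical point in that direction is t = 2, where h'' = 12 > 0 (a local minimum). The iterate converges there.

2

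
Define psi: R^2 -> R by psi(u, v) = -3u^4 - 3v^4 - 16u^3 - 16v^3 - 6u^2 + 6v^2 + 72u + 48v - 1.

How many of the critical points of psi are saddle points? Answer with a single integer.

psi separates as a function of u plus a function of v, so ∇psi=0 decouples.
∂psi/∂u = -12(u - 1)(u + 2)(u + 3) = 0 at u ∈ {-3, -2, 1}; ∂psi/∂v = -12(v - 1)(v + 1)(v + 4) = 0 at v ∈ {-4, -1, 1}.
The Hessian is diagonal: diag(psi_uu, psi_vv). Second derivatives: psi_uu(-3)=-48, psi_uu(-2)=36, psi_uu(1)=-144; psi_vv(-4)=-180, psi_vv(-1)=72, psi_vv(1)=-120.
Saddle points occur where the two diagonal entries have opposite signs: (-3, -1), (-2, -4), (-2, 1), (1, -1). Count: 4.

4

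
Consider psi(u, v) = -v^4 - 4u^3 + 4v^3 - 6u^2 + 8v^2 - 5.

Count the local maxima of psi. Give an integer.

psi separates as a function of u plus a function of v, so ∇psi=0 decouples.
∂psi/∂u = -12u(u + 1) = 0 at u ∈ {-1, 0}; ∂psi/∂v = -4v(v - 4)(v + 1) = 0 at v ∈ {-1, 0, 4}.
The Hessian is diagonal: diag(psi_uu, psi_vv). Second derivatives: psi_uu(-1)=12, psi_uu(0)=-12; psi_vv(-1)=-20, psi_vv(0)=16, psi_vv(4)=-80.
Local maxima occur where both diagonal entries negative: (0, -1), (0, 4). Count: 2.

2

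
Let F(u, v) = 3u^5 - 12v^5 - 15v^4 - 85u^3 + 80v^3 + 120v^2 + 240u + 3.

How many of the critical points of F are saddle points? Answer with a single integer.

F separates as a function of u plus a function of v, so ∇F=0 decouples.
∂F/∂u = 15(u - 4)(u - 1)(u + 1)(u + 4) = 0 at u ∈ {-4, -1, 1, 4}; ∂F/∂v = -60v(v - 2)(v + 1)(v + 2) = 0 at v ∈ {-2, -1, 0, 2}.
The Hessian is diagonal: diag(F_uu, F_vv). Second derivatives: F_uu(-4)=-1800, F_uu(-1)=450, F_uu(1)=-450, F_uu(4)=1800; F_vv(-2)=480, F_vv(-1)=-180, F_vv(0)=240, F_vv(2)=-1440.
Saddle points occur where the two diagonal entries have opposite signs: (-4, -2), (-4, 0), (-1, -1), (-1, 2), (1, -2), (1, 0), (4, -1), (4, 2). Count: 8.

8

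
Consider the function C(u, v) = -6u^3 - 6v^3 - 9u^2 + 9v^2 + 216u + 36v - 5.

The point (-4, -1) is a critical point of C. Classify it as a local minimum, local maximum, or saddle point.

local minimum

The mixed partial ∂²C/∂u∂v is 0, so the Hessian at any point is diag(C_uu, C_vv) = diag(-18(2u + 1), 18(-2v + 1)).
At (-4, -1): H = diag(126, 54).
Both eigenvalues are positive, so H is positive definite: a local minimum.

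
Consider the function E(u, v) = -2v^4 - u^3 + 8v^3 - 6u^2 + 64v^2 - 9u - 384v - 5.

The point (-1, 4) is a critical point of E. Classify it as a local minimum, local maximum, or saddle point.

local maximum

The mixed partial ∂²E/∂u∂v is 0, so the Hessian at any point is diag(E_uu, E_vv) = diag(-6(u + 2), 8(-3v^2 + 6v + 16)).
At (-1, 4): H = diag(-6, -64).
Both eigenvalues are negative, so H is negative definite: a local maximum.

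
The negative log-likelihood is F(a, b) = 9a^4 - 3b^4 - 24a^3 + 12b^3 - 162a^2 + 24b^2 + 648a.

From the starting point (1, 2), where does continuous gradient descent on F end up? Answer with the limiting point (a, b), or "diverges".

(-3, 0)

F is separable, so gradient descent decouples: a follows -∂F/∂a, b follows -∂F/∂b.
∂F/∂a = 36(a - 3)(a - 2)(a + 3); at a=1 this is 288, so a decreases.
∂F/∂b = -12b(b - 4)(b + 1); at b=2 this is 144, so b decreases.
a converges to its nearest critical value -3 (a local min of the a-part); b converges to 0. The iterate converges to (-3, 0).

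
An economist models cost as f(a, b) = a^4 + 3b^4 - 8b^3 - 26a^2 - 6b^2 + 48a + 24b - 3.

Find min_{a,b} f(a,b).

-374

f(a,b) separates as P(a) + Q(b) − 3, so its minimum is min P + min Q − 3.
P'(a) = 4(a - 3)(a - 1)(a + 4) vanishes at a ∈ {-4, 1, 3}; Q'(b) = 12(b - 2)(b - 1)(b + 1) vanishes at b ∈ {-1, 1, 2}.
Local minima of P (where P''>0): P(-4)=-352, P(3)=-9. Local minima of Q: Q(-1)=-19, Q(2)=8.
So the global minimum of f is P(-4) + Q(-1) − 3 = -352 − 19 − 3 = -374, attained at (-4, -1).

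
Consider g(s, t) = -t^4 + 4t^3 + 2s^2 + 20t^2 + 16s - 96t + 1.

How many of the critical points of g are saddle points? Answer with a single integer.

g separates as a function of s plus a function of t, so ∇g=0 decouples.
∂g/∂s = 4(s + 4) = 0 at s ∈ {-4}; ∂g/∂t = -4(t - 4)(t - 2)(t + 3) = 0 at t ∈ {-3, 2, 4}.
The Hessian is diagonal: diag(g_ss, g_tt). Second derivatives: g_ss(-4)=4; g_tt(-3)=-140, g_tt(2)=40, g_tt(4)=-56.
Saddle points occur where the two diagonal entries have opposite signs: (-4, -3), (-4, 4). Count: 2.

2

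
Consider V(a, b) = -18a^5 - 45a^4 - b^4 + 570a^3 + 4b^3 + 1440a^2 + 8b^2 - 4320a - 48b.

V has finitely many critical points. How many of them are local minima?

V separates as a function of a plus a function of b, so ∇V=0 decouples.
∂V/∂a = -90(a - 4)(a - 1)(a + 3)(a + 4) = 0 at a ∈ {-4, -3, 1, 4}; ∂V/∂b = -4(b - 3)(b - 2)(b + 2) = 0 at b ∈ {-2, 2, 3}.
The Hessian is diagonal: diag(V_aa, V_bb). Second derivatives: V_aa(-4)=3600, V_aa(-3)=-2520, V_aa(1)=5400, V_aa(4)=-15120; V_bb(-2)=-80, V_bb(2)=16, V_bb(3)=-20.
Local minima occur where both diagonal entries positive: (-4, 2), (1, 2). Count: 2.

2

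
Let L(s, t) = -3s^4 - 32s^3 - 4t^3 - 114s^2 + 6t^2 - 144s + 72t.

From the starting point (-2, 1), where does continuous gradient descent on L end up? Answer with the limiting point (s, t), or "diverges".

L is separable, so gradient descent decouples: s follows -∂L/∂s, t follows -∂L/∂t.
∂L/∂s = -12(s + 1)(s + 3)(s + 4); at s=-2 this is 24, so s decreases.
∂L/∂t = -12(t - 3)(t + 2); at t=1 this is 72, so t decreases.
s converges to its nearest critical value -3 (a local min of the s-part); t converges to -2. The iterate converges to (-3, -2).

(-3, -2)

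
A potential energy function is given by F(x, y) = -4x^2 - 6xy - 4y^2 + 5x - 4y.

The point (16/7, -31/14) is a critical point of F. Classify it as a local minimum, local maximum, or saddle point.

local maximum

The Hessian of F is constant: H = [[-8, -6], [-6, -8]].
det(H) = (-8)·(-8) − (-6)² = 28.
det(H) > 0 and tr(H) = -16 < 0, so H is negative definite and the point is a local maximum.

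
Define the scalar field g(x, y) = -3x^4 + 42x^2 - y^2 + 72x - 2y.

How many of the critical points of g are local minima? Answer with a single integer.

g separates as a function of x plus a function of y, so ∇g=0 decouples.
∂g/∂x = -12(x - 3)(x + 1)(x + 2) = 0 at x ∈ {-2, -1, 3}; ∂g/∂y = -2(y + 1) = 0 at y ∈ {-1}.
The Hessian is diagonal: diag(g_xx, g_yy). Second derivatives: g_xx(-2)=-60, g_xx(-1)=48, g_xx(3)=-240; g_yy(-1)=-2.
Local minima occur where both diagonal entries positive: none. Count: 0.

0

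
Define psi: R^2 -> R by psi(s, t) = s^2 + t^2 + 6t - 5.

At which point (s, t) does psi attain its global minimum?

(0, -3)

psi(s,t) separates as P(s) + Q(t) − 5, so its minimum is min P + min Q − 5.
P'(s) = 2s vanishes at s ∈ {0}; Q'(t) = 2(t + 3) vanishes at t ∈ {-3}.
Local minima of P (where P''>0): P(0)=0. Local minima of Q: Q(-3)=-9.
So the global minimum of psi is P(0) + Q(-3) − 5 = 0 − 9 − 5 = -14, attained at (0, -3).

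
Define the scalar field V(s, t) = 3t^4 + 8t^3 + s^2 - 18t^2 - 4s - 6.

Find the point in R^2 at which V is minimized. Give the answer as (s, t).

V(s,t) separates as P(s) + Q(t) − 6, so its minimum is min P + min Q − 6.
P'(s) = 2s - 4 vanishes at s ∈ {2}; Q'(t) = 12t(t - 1)(t + 3) vanishes at t ∈ {-3, 0, 1}.
Local minima of P (where P''>0): P(2)=-4. Local minima of Q: Q(-3)=-135, Q(1)=-7.
So the global minimum of V is P(2) + Q(-3) − 6 = -4 − 135 − 6 = -145, attained at (2, -3).

(2, -3)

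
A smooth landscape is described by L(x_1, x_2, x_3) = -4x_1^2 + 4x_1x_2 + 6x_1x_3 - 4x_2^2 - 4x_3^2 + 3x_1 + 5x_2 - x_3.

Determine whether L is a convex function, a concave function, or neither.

L is quadratic, so its Hessian is the constant matrix H = [[-8, 4, 6], [4, -8, 0], [6, 0, -8]].
Leading principal minors: -8, 48, -96.
Signs alternate −, +, − ⇒ H ≺ 0 ⇒ concave.

concave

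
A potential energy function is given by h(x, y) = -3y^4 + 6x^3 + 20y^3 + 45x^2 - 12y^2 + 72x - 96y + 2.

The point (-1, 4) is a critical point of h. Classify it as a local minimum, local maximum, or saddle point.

The mixed partial ∂²h/∂x∂y is 0, so the Hessian at any point is diag(h_xx, h_yy) = diag(18(2x + 5), 12(-3y^2 + 10y - 2)).
At (-1, 4): H = diag(54, -120).
The eigenvalues have opposite signs, so H is indefinite: a saddle point.

saddle point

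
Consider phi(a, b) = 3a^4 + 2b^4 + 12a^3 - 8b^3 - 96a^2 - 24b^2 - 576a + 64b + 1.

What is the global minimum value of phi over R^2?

-2431

phi(a,b) separates as P(a) + Q(b) + 1, so its minimum is min P + min Q + 1.
P'(a) = 12(a - 4)(a + 3)(a + 4) vanishes at a ∈ {-4, -3, 4}; Q'(b) = 8(b - 4)(b - 1)(b + 2) vanishes at b ∈ {-2, 1, 4}.
Local minima of P (where P''>0): P(-4)=768, P(4)=-2304. Local minima of Q: Q(-2)=-128, Q(4)=-128.
So the global minimum of phi is P(4) + Q(-2) + 1 = -2304 − 128 + 1 = -2431, attained at (4, -2).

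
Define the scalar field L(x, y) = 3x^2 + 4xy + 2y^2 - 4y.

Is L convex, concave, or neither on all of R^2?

convex

L is quadratic, so its Hessian is the constant matrix H = [[6, 4], [4, 4]].
det(H) = 8, tr(H) = 10.
det(H) > 0 and tr(H) > 0, so H is positive definite everywhere: convex.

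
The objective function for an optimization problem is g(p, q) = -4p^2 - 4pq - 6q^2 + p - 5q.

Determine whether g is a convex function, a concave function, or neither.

g is quadratic, so its Hessian is the constant matrix H = [[-8, -4], [-4, -12]].
det(H) = 80, tr(H) = -20.
det(H) > 0 and tr(H) < 0, so H is negative definite everywhere: concave.

concave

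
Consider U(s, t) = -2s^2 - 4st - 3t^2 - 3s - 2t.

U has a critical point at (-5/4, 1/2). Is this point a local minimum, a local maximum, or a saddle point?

The Hessian of U is constant: H = [[-4, -4], [-4, -6]].
det(H) = (-4)·(-6) − (-4)² = 8.
det(H) > 0 and tr(H) = -10 < 0, so H is negative definite and the point is a local maximum.

local maximum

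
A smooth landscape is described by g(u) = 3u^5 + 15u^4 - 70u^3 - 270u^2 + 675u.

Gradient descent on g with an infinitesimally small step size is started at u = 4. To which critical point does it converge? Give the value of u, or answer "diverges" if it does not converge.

g'(u) = 15(u - 3)(u - 1)(u + 3)(u + 5), so g'(4) = 2835.
Gradient descent moves in the -g' direction, i.e. u is decreasing.
The nearest critical point in that direction is u = 3, where g'' = 1440 > 0 (a local minimum). The iterate converges there.

3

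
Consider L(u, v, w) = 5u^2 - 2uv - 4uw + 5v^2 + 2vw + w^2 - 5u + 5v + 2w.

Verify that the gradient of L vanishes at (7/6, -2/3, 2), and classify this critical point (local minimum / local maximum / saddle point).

local minimum

∇L = (10u - 2v - 4w - 5, -2u + 10v + 2w + 5, -4u + 2v + 2w + 2); substituting (7/6, -2/3, 2) gives ∇L = (0, 0, 0), so (7/6, -2/3, 2) is indeed a critical point.
The Hessian is constant: H = [[10, -2, -4], [-2, 10, 2], [-4, 2, 2]].
Leading principal minors: Δ₁ = 10, Δ₂ = 96, Δ₃ = 24.
All leading minors are positive, so H is positive definite: a local minimum.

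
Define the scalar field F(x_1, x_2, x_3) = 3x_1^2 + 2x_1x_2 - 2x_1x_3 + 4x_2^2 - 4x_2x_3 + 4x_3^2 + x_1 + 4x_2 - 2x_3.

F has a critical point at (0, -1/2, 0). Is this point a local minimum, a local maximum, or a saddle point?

The Hessian is constant: H = [[6, 2, -2], [2, 8, -4], [-2, -4, 8]].
Leading principal minors: Δ₁ = 6, Δ₂ = 44, Δ₃ = 256.
All leading minors are positive, so H is positive definite: a local minimum.

local minimum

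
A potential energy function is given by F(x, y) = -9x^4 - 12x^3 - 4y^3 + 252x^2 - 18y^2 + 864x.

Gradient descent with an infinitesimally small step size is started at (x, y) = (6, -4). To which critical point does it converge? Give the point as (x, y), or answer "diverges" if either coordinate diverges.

diverges

F is separable, so gradient descent decouples: x follows -∂F/∂x, y follows -∂F/∂y.
∂F/∂x = -36(x - 4)(x + 2)(x + 3); at x=6 this is -5184, so x increases.
∂F/∂y = -12y(y + 3); at y=-4 this is -48, so y increases.
The x-coordinate has no critical point in that direction and runs off to infinity.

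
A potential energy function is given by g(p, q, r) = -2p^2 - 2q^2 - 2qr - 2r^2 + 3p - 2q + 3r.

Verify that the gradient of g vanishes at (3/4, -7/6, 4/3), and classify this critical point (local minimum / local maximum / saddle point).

local maximum

∇g = (-4p + 3, -4q - 2r - 2, -2q - 4r + 3); substituting (3/4, -7/6, 4/3) gives ∇g = (0, 0, 0), so (3/4, -7/6, 4/3) is indeed a critical point.
The Hessian is constant: H = [[-4, 0, 0], [0, -4, -2], [0, -2, -4]].
Leading principal minors: Δ₁ = -4, Δ₂ = 16, Δ₃ = -48.
The minors alternate sign starting negative (−, +, −), so H is negative definite: a local maximum.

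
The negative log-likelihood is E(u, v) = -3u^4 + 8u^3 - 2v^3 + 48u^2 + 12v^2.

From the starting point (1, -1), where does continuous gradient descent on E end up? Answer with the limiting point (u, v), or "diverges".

(0, 0)

E is separable, so gradient descent decouples: u follows -∂E/∂u, v follows -∂E/∂v.
∂E/∂u = -12u(u - 4)(u + 2); at u=1 this is 108, so u decreases.
∂E/∂v = -6v(v - 4); at v=-1 this is -30, so v increases.
u converges to its nearest critical value 0 (a local min of the u-part); v converges to 0. The iterate converges to (0, 0).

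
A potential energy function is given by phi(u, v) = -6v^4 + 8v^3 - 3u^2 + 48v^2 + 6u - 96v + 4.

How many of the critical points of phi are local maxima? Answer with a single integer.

2

phi separates as a function of u plus a function of v, so ∇phi=0 decouples.
∂phi/∂u = -6(u - 1) = 0 at u ∈ {1}; ∂phi/∂v = -24(v - 2)(v - 1)(v + 2) = 0 at v ∈ {-2, 1, 2}.
The Hessian is diagonal: diag(phi_uu, phi_vv). Second derivatives: phi_uu(1)=-6; phi_vv(-2)=-288, phi_vv(1)=72, phi_vv(2)=-96.
Local maxima occur where both diagonal entries negative: (1, -2), (1, 2). Count: 2.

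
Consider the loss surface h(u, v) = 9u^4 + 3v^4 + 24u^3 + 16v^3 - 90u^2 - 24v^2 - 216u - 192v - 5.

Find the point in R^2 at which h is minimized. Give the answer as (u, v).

(2, 2)

h(u,v) separates as P(u) + Q(v) − 5, so its minimum is min P + min Q − 5.
P'(u) = 36(u - 2)(u + 1)(u + 3) vanishes at u ∈ {-3, -1, 2}; Q'(v) = 12(v - 2)(v + 2)(v + 4) vanishes at v ∈ {-4, -2, 2}.
Local minima of P (where P''>0): P(-3)=-81, P(2)=-456. Local minima of Q: Q(-4)=128, Q(2)=-304.
So the global minimum of h is P(2) + Q(2) − 5 = -456 − 304 − 5 = -765, attained at (2, 2).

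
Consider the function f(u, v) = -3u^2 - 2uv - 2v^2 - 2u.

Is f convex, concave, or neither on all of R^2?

concave

f is quadratic, so its Hessian is the constant matrix H = [[-6, -2], [-2, -4]].
det(H) = 20, tr(H) = -10.
det(H) > 0 and tr(H) < 0, so H is negative definite everywhere: concave.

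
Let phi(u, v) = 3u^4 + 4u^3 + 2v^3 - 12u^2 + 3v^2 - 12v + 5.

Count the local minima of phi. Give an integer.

phi separates as a function of u plus a function of v, so ∇phi=0 decouples.
∂phi/∂u = 12u(u - 1)(u + 2) = 0 at u ∈ {-2, 0, 1}; ∂phi/∂v = 6(v - 1)(v + 2) = 0 at v ∈ {-2, 1}.
The Hessian is diagonal: diag(phi_uu, phi_vv). Second derivatives: phi_uu(-2)=72, phi_uu(0)=-24, phi_uu(1)=36; phi_vv(-2)=-18, phi_vv(1)=18.
Local minima occur where both diagonal entries positive: (-2, 1), (1, 1). Count: 2.

2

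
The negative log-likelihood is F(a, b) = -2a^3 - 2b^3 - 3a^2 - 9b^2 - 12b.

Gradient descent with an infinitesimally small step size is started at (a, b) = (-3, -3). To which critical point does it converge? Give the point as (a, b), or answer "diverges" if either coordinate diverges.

(-1, -2)

F is separable, so gradient descent decouples: a follows -∂F/∂a, b follows -∂F/∂b.
∂F/∂a = -6a(a + 1); at a=-3 this is -36, so a increases.
∂F/∂b = -6(b + 1)(b + 2); at b=-3 this is -12, so b increases.
a converges to its nearest critical value -1 (a local min of the a-part); b converges to -2. The iterate converges to (-1, -2).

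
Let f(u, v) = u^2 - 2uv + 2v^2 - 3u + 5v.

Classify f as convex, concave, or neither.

convex

f is quadratic, so its Hessian is the constant matrix H = [[2, -2], [-2, 4]].
det(H) = 4, tr(H) = 6.
det(H) > 0 and tr(H) > 0, so H is positive definite everywhere: convex.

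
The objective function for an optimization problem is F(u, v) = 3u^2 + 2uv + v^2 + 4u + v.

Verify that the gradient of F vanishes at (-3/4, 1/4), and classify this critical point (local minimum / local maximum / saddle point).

∇F = (6u + 2v + 4, 2u + 2v + 1); substituting (-3/4, 1/4) gives ∇F = (0, 0), so (-3/4, 1/4) is indeed a critical point.
The Hessian of F is constant: H = [[6, 2], [2, 2]].
det(H) = 6·2 − 2² = 8.
det(H) > 0 and tr(H) = 8 > 0, so H is positive definite and the point is a local minimum.

local minimum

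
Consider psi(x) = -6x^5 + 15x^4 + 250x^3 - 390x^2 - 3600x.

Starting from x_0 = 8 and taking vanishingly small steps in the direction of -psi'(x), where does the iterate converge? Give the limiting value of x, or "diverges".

psi'(x) = -30(x - 5)(x - 3)(x + 2)(x + 4), so psi'(8) = -54000.
Gradient descent moves in the -psi' direction, i.e. x is increasing.
There is no critical point above x=8, and psi' keeps the same sign, so the iterate runs off to +∞.

diverges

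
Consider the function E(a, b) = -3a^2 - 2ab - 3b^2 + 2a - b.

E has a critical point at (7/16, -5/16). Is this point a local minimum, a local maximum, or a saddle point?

local maximum

The Hessian of E is constant: H = [[-6, -2], [-2, -6]].
det(H) = (-6)·(-6) − (-2)² = 32.
det(H) > 0 and tr(H) = -12 < 0, so H is negative definite and the point is a local maximum.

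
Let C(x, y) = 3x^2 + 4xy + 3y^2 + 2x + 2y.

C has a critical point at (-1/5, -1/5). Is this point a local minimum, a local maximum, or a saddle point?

The Hessian of C is constant: H = [[6, 4], [4, 6]].
det(H) = 6·6 − 4² = 20.
det(H) > 0 and tr(H) = 12 > 0, so H is positive definite and the point is a local minimum.

local minimum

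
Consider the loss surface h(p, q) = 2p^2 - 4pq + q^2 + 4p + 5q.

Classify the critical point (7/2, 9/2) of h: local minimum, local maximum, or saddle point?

The Hessian of h is constant: H = [[4, -4], [-4, 2]].
det(H) = 4·2 − (-4)² = -8.
Since det(H) < 0, H is indefinite and the critical point is a saddle point.

saddle point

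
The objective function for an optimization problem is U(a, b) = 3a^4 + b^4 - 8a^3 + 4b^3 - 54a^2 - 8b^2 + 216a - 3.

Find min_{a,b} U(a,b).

-806

U(a,b) separates as P(a) + Q(b) − 3, so its minimum is min P + min Q − 3.
P'(a) = 12(a - 3)(a - 2)(a + 3) vanishes at a ∈ {-3, 2, 3}; Q'(b) = 4b(b - 1)(b + 4) vanishes at b ∈ {-4, 0, 1}.
Local minima of P (where P''>0): P(-3)=-675, P(3)=189. Local minima of Q: Q(-4)=-128, Q(1)=-3.
So the global minimum of U is P(-3) + Q(-4) − 3 = -675 − 128 − 3 = -806, attained at (-3, -4).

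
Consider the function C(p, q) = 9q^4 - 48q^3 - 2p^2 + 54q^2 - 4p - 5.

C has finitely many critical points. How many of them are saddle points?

C separates as a function of p plus a function of q, so ∇C=0 decouples.
∂C/∂p = -4(p + 1) = 0 at p ∈ {-1}; ∂C/∂q = 36q(q - 3)(q - 1) = 0 at q ∈ {0, 1, 3}.
The Hessian is diagonal: diag(C_pp, C_qq). Second derivatives: C_pp(-1)=-4; C_qq(0)=108, C_qq(1)=-72, C_qq(3)=216.
Saddle points occur where the two diagonal entries have opposite signs: (-1, 0), (-1, 3). Count: 2.

2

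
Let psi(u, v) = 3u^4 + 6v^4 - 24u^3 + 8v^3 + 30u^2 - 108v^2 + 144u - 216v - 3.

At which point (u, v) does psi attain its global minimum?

psi(u,v) separates as P(u) + Q(v) − 3, so its minimum is min P + min Q − 3.
P'(u) = 12(u - 4)(u - 3)(u + 1) vanishes at u ∈ {-1, 3, 4}; Q'(v) = 24(v - 3)(v + 1)(v + 3) vanishes at v ∈ {-3, -1, 3}.
Local minima of P (where P''>0): P(-1)=-87, P(4)=288. Local minima of Q: Q(-3)=-54, Q(3)=-918.
So the global minimum of psi is P(-1) + Q(3) − 3 = -87 − 918 − 3 = -1008, attained at (-1, 3).

(-1, 3)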